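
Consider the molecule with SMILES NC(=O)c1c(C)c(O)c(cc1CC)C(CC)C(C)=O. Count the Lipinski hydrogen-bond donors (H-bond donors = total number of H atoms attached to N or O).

3

Donors: find every N or O and count the H atoms it carries.
  atom 1 (N): bond orders sum to 1 → 2 H
  atom 3 (O): bond orders sum to 2 → 0 H
  atom 8 (O): bond orders sum to 1 → 1 H
  atom 19 (O): bond orders sum to 2 → 0 H
Lipinski HBD = 3.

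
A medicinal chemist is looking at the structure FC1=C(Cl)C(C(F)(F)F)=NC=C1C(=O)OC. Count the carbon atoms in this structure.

8

Count every carbon token in the SMILES (each C, including those in ring-closure positions and inside branches).
Carbon count: 8.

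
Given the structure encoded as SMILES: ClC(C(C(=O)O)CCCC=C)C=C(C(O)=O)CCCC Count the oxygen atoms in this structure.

4

Scan the SMILES for O atoms (remember two-letter symbols like Cl and Br are single atoms).
Oxygen count: 4.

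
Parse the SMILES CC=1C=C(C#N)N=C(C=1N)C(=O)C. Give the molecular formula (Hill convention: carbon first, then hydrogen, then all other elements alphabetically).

Walk through each heavy atom and fill implicit hydrogens from standard valence (C 4, N 3, O 2, S 2, halogen 1):
  atom 1: C, bond orders sum to 1 (valence 4) → 3 H
  atom 2: C, bond orders sum to 4 (valence 4) → 0 H
  atom 3: C, bond orders sum to 3 (valence 4) → 1 H
  atom 4: C, bond orders sum to 4 (valence 4) → 0 H
  atom 5: C, bond orders sum to 4 (valence 4) → 0 H
  atom 6: N, bond orders sum to 3 (valence 3) → 0 H
  atom 7: N, bond orders sum to 3 (valence 3) → 0 H
  atom 8: C, bond orders sum to 4 (valence 4) → 0 H
  atom 9: C, bond orders sum to 4 (valence 4) → 0 H
  atom 10: N, bond orders sum to 1 (valence 3) → 2 H
  atom 11: C, bond orders sum to 4 (valence 4) → 0 H
  atom 12: O, bond orders sum to 2 (valence 2) → 0 H
  atom 13: C, bond orders sum to 1 (valence 4) → 3 H
Totals → C:9, H:9, N:3, O:1.

C9H9N3O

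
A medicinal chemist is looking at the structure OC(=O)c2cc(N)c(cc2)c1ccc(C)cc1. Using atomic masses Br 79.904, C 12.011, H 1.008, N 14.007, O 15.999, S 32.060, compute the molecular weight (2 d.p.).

227.26 g/mol

First, the molecular formula is C14H13NO2 (counting implicit H from valence).
  C: 14 × 12.011 = 168.154
  H: 13 × 1.008 = 13.104
  N: 1 × 14.007 = 14.007
  O: 2 × 15.999 = 31.998
Sum: 14×12.011 + 13×1.008 + 1×14.007 + 2×15.999 = 227.263 → 227.26 g/mol.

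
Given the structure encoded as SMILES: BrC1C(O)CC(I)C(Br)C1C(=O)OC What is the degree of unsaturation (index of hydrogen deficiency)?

Degree of unsaturation = (number of rings) + (number of π bonds).
Ring closures in the SMILES: 1.
π bonds: 1 double bond (each 1 DoU) → 1 DoU from unsaturation.
Total DoU = 1 + 1 = 2.

2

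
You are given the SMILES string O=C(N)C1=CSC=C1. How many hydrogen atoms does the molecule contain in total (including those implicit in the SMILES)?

Walk through each heavy atom and fill implicit hydrogens from standard valence (C 4, N 3, O 2, S 2, halogen 1):
  atom 1: O, bond orders sum to 2 (valence 2) → 0 H
  atom 2: C, bond orders sum to 4 (valence 4) → 0 H
  atom 3: N, bond orders sum to 1 (valence 3) → 2 H
  atom 4: C, bond orders sum to 4 (valence 4) → 0 H
  atom 5: C, bond orders sum to 3 (valence 4) → 1 H
  atom 6: S, bond orders sum to 2 (valence 2) → 0 H
  atom 7: C, bond orders sum to 3 (valence 4) → 1 H
  atom 8: C, bond orders sum to 3 (valence 4) → 1 H
Total hydrogens: 5.

5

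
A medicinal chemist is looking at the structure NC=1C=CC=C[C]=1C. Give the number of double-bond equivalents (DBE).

Degree of unsaturation = (number of rings) + (number of π bonds).
Ring closures in the SMILES: 1.
π bonds: 3 double bonds (each 1 DoU) → 3 DoU from unsaturation.
Total DoU = 1 + 3 = 4.

4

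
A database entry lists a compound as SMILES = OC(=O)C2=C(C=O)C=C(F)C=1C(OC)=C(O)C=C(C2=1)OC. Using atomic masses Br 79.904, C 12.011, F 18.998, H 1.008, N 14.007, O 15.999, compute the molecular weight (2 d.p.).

First, the molecular formula is C14H11FO6 (counting implicit H from valence).
  C: 14 × 12.011 = 168.154
  F: 1 × 18.998 = 18.998
  H: 11 × 1.008 = 11.088
  O: 6 × 15.999 = 95.994
Sum: 14×12.011 + 1×18.998 + 11×1.008 + 6×15.999 = 294.234 → 294.23 g/mol.

294.23 g/mol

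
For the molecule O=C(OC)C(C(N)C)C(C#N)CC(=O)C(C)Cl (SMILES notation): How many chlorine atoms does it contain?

Scan the SMILES for Cl atoms (remember two-letter symbols like Cl and Br are single atoms).
Chlorine count: 1.

1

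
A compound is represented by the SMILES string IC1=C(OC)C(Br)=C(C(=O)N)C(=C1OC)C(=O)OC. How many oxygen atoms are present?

Scan the SMILES for O atoms (remember two-letter symbols like Cl and Br are single atoms).
Oxygen count: 5.

5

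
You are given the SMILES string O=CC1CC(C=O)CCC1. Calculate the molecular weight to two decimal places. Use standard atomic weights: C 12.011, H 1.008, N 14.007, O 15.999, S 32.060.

140.18 g/mol

First, the molecular formula is C8H12O2 (counting implicit H from valence).
  C: 8 × 12.011 = 96.088
  H: 12 × 1.008 = 12.096
  O: 2 × 15.999 = 31.998
Sum: 8×12.011 + 12×1.008 + 2×15.999 = 140.182 → 140.18 g/mol.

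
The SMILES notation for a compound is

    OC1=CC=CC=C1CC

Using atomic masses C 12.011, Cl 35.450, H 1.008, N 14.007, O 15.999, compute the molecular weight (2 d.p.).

122.17 g/mol

First, the molecular formula is C8H10O (counting implicit H from valence).
  C: 8 × 12.011 = 96.088
  H: 10 × 1.008 = 10.080
  O: 1 × 15.999 = 15.999
Sum: 8×12.011 + 10×1.008 + 1×15.999 = 122.167 → 122.17 g/mol.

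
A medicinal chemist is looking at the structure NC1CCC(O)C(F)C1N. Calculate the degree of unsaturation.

Molecular formula: C6H13FN2O.
DoU = (2C + 2 + N − H − X) / 2, where X is the halogen count and O/S are ignored.
    = (2·6 + 2 + 2 − 13 − 1) / 2 = 2 / 2 = 1.

1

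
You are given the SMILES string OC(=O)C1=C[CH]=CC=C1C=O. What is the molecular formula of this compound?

C8H6O3

Walk through each heavy atom and fill implicit hydrogens from standard valence (C 4, N 3, O 2, S 2, halogen 1):
  atom 1: O, bond orders sum to 1 (valence 2) → 1 H
  atom 2: C, bond orders sum to 4 (valence 4) → 0 H
  atom 3: O, bond orders sum to 2 (valence 2) → 0 H
  atom 4: C, bond orders sum to 4 (valence 4) → 0 H
  atom 5: C, bond orders sum to 3 (valence 4) → 1 H
  atom 6: C with explicit H count 1
  atom 7: C, bond orders sum to 3 (valence 4) → 1 H
  atom 8: C, bond orders sum to 3 (valence 4) → 1 H
  atom 9: C, bond orders sum to 4 (valence 4) → 0 H
  atom 10: C, bond orders sum to 3 (valence 4) → 1 H
  atom 11: O, bond orders sum to 2 (valence 2) → 0 H
Totals → C:8, H:6, O:3.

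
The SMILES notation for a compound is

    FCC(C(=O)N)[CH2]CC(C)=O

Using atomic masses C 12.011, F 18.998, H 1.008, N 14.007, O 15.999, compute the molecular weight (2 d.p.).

161.18 g/mol

First, the molecular formula is C7H12FNO2 (counting implicit H from valence).
  C: 7 × 12.011 = 84.077
  F: 1 × 18.998 = 18.998
  H: 12 × 1.008 = 12.096
  N: 1 × 14.007 = 14.007
  O: 2 × 15.999 = 31.998
Sum: 7×12.011 + 1×18.998 + 12×1.008 + 1×14.007 + 2×15.999 = 161.176 → 161.18 g/mol.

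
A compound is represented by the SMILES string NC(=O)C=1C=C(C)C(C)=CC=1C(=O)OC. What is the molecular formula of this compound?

Walk through each heavy atom and fill implicit hydrogens from standard valence (C 4, N 3, O 2, S 2, halogen 1):
  atom 1: N, bond orders sum to 1 (valence 3) → 2 H
  atom 2: C, bond orders sum to 4 (valence 4) → 0 H
  atom 3: O, bond orders sum to 2 (valence 2) → 0 H
  atom 4: C, bond orders sum to 4 (valence 4) → 0 H
  atom 5: C, bond orders sum to 3 (valence 4) → 1 H
  atom 6: C, bond orders sum to 4 (valence 4) → 0 H
  atom 7: C, bond orders sum to 1 (valence 4) → 3 H
  atom 8: C, bond orders sum to 4 (valence 4) → 0 H
  atom 9: C, bond orders sum to 1 (valence 4) → 3 H
  atom 10: C, bond orders sum to 3 (valence 4) → 1 H
  atom 11: C, bond orders sum to 4 (valence 4) → 0 H
  atom 12: C, bond orders sum to 4 (valence 4) → 0 H
  atom 13: O, bond orders sum to 2 (valence 2) → 0 H
  atom 14: O, bond orders sum to 2 (valence 2) → 0 H
  atom 15: C, bond orders sum to 1 (valence 4) → 3 H
Totals → C:11, H:13, N:1, O:3.

C11H13NO3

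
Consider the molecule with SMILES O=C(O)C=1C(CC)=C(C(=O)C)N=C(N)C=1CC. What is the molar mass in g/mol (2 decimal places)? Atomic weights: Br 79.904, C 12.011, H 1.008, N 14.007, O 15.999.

236.27 g/mol

First, the molecular formula is C12H16N2O3 (counting implicit H from valence).
  C: 12 × 12.011 = 144.132
  H: 16 × 1.008 = 16.128
  N: 2 × 14.007 = 28.014
  O: 3 × 15.999 = 47.997
Sum: 12×12.011 + 16×1.008 + 2×14.007 + 3×15.999 = 236.271 → 236.27 g/mol.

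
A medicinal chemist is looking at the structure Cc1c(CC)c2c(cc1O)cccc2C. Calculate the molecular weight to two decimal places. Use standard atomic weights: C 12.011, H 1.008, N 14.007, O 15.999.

200.28 g/mol

First, the molecular formula is C14H16O (counting implicit H from valence).
  C: 14 × 12.011 = 168.154
  H: 16 × 1.008 = 16.128
  O: 1 × 15.999 = 15.999
Sum: 14×12.011 + 16×1.008 + 1×15.999 = 200.281 → 200.28 g/mol.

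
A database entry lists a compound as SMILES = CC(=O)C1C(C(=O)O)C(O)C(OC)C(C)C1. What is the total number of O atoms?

Scan the SMILES for O atoms (remember two-letter symbols like Cl and Br are single atoms).
Oxygen count: 5.

5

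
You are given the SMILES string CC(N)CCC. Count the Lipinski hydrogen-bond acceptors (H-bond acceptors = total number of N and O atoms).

N atoms: 1; O atoms: 0.
Lipinski HBA = 1 + 0 = 1.

1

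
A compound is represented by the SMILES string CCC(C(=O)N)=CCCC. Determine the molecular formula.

C8H15NO

Walk through each heavy atom and fill implicit hydrogens from standard valence (C 4, N 3, O 2, S 2, halogen 1):
  atom 1: C, bond orders sum to 1 (valence 4) → 3 H
  atom 2: C, bond orders sum to 2 (valence 4) → 2 H
  atom 3: C, bond orders sum to 4 (valence 4) → 0 H
  atom 4: C, bond orders sum to 4 (valence 4) → 0 H
  atom 5: O, bond orders sum to 2 (valence 2) → 0 H
  atom 6: N, bond orders sum to 1 (valence 3) → 2 H
  atom 7: C, bond orders sum to 3 (valence 4) → 1 H
  atom 8: C, bond orders sum to 2 (valence 4) → 2 H
  atom 9: C, bond orders sum to 2 (valence 4) → 2 H
  atom 10: C, bond orders sum to 1 (valence 4) → 3 H
Totals → C:8, H:15, N:1, O:1.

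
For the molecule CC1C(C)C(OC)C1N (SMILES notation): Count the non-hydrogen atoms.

9

Every atom symbol written in the SMILES (organic subset) is one heavy atom; implicit H are not written.
Heavy atoms by element → C:7, N:1, O:1.
Total: 9.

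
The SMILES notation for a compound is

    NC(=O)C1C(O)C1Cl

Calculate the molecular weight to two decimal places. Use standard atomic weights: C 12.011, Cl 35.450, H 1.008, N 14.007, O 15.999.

135.55 g/mol

First, the molecular formula is C4H6ClNO2 (counting implicit H from valence).
  C: 4 × 12.011 = 48.044
  Cl: 1 × 35.450 = 35.450
  H: 6 × 1.008 = 6.048
  N: 1 × 14.007 = 14.007
  O: 2 × 15.999 = 31.998
Sum: 4×12.011 + 1×35.450 + 6×1.008 + 1×14.007 + 2×15.999 = 135.547 → 135.55 g/mol.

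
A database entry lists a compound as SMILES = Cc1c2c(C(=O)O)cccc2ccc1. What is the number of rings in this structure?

2

In SMILES, each pair of matching ring-closure digits denotes one ring-closing bond; the number of such bonds equals the number of independent rings.
Ring-closure bonds here: 2.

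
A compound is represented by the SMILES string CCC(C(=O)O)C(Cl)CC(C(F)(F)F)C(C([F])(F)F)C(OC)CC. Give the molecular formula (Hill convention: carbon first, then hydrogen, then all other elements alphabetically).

Walk through each heavy atom and fill implicit hydrogens from standard valence (C 4, N 3, O 2, S 2, halogen 1):
  atom 1: C, bond orders sum to 1 (valence 4) → 3 H
  atom 2: C, bond orders sum to 2 (valence 4) → 2 H
  atom 3: C, bond orders sum to 3 (valence 4) → 1 H
  atom 4: C, bond orders sum to 4 (valence 4) → 0 H
  atom 5: O, bond orders sum to 2 (valence 2) → 0 H
  atom 6: O, bond orders sum to 1 (valence 2) → 1 H
  atom 7: C, bond orders sum to 3 (valence 4) → 1 H
  atom 8: Cl (halogen, monovalent) → 0 H
  atom 9: C, bond orders sum to 2 (valence 4) → 2 H
  atom 10: C, bond orders sum to 3 (valence 4) → 1 H
  atom 11: C, bond orders sum to 4 (valence 4) → 0 H
  atom 12: F (halogen, monovalent) → 0 H
  atom 13: F (halogen, monovalent) → 0 H
  atom 14: F (halogen, monovalent) → 0 H
  atom 15: C, bond orders sum to 3 (valence 4) → 1 H
  atom 16: C, bond orders sum to 4 (valence 4) → 0 H
  atom 17: F with explicit H count 0
  atom 18: F (halogen, monovalent) → 0 H
  atom 19: F (halogen, monovalent) → 0 H
  atom 20: C, bond orders sum to 3 (valence 4) → 1 H
  atom 21: O, bond orders sum to 2 (valence 2) → 0 H
  atom 22: C, bond orders sum to 1 (valence 4) → 3 H
  atom 23: C, bond orders sum to 2 (valence 4) → 2 H
  atom 24: C, bond orders sum to 1 (valence 4) → 3 H
Totals → C:14, H:21, Cl:1, F:6, O:3.
In Hill order: C14H21ClF6O3.

C14H21ClF6O3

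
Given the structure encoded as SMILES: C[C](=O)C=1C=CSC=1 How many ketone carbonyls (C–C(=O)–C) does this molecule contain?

The ketone motif appears at heavy-atom position 2 in the SMILES.
Ketone count: 1.

1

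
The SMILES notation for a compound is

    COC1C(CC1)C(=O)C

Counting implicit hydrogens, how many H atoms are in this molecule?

12

Walk through each heavy atom and fill implicit hydrogens from standard valence (C 4, N 3, O 2, S 2, halogen 1):
  atom 1: C, bond orders sum to 1 (valence 4) → 3 H
  atom 2: O, bond orders sum to 2 (valence 2) → 0 H
  atom 3: C, bond orders sum to 3 (valence 4) → 1 H
  atom 4: C, bond orders sum to 3 (valence 4) → 1 H
  atom 5: C, bond orders sum to 2 (valence 4) → 2 H
  atom 6: C, bond orders sum to 2 (valence 4) → 2 H
  atom 7: C, bond orders sum to 4 (valence 4) → 0 H
  atom 8: O, bond orders sum to 2 (valence 2) → 0 H
  atom 9: C, bond orders sum to 1 (valence 4) → 3 H
Total hydrogens: 12.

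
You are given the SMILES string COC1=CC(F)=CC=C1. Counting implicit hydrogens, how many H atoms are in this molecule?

Walk through each heavy atom and fill implicit hydrogens from standard valence (C 4, N 3, O 2, S 2, halogen 1):
  atom 1: C, bond orders sum to 1 (valence 4) → 3 H
  atom 2: O, bond orders sum to 2 (valence 2) → 0 H
  atom 3: C, bond orders sum to 4 (valence 4) → 0 H
  atom 4: C, bond orders sum to 3 (valence 4) → 1 H
  atom 5: C, bond orders sum to 4 (valence 4) → 0 H
  atom 6: F (halogen, monovalent) → 0 H
  atom 7: C, bond orders sum to 3 (valence 4) → 1 H
  atom 8: C, bond orders sum to 3 (valence 4) → 1 H
  atom 9: C, bond orders sum to 3 (valence 4) → 1 H
Total hydrogens: 7.

7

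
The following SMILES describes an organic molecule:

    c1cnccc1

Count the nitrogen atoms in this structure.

Scan the SMILES for N atoms (remember two-letter symbols like Cl and Br are single atoms).
Nitrogen count: 1.

1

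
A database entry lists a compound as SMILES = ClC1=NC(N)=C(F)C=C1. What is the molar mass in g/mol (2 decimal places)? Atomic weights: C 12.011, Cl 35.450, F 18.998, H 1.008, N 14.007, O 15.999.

First, the molecular formula is C5H4ClFN2 (counting implicit H from valence).
  C: 5 × 12.011 = 60.055
  Cl: 1 × 35.450 = 35.450
  F: 1 × 18.998 = 18.998
  H: 4 × 1.008 = 4.032
  N: 2 × 14.007 = 28.014
Sum: 5×12.011 + 1×35.450 + 1×18.998 + 4×1.008 + 2×14.007 = 146.549 → 146.55 g/mol.

146.55 g/mol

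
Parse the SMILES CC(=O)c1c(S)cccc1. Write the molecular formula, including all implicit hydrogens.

Walk through each heavy atom and fill implicit hydrogens from standard valence (C 4, N 3, O 2, S 2, halogen 1); for lowercase aromatic atoms, an aromatic c carries 1 H when it has two neighbours and 0 H with three, and aromatic n carries 0 H:
  atom 1: C, bond orders sum to 1 (valence 4) → 3 H
  atom 2: C, bond orders sum to 4 (valence 4) → 0 H
  atom 3: O, bond orders sum to 2 (valence 2) → 0 H
  atom 4: aromatic c, 3 neighbours → 0 H
  atom 5: aromatic c, 3 neighbours → 0 H
  atom 6: S, bond orders sum to 1 (valence 2) → 1 H
  atom 7: aromatic c, 2 neighbours → 1 H
  atom 8: aromatic c, 2 neighbours → 1 H
  atom 9: aromatic c, 2 neighbours → 1 H
  atom 10: aromatic c, 2 neighbours → 1 H
Totals → C:8, H:8, O:1, S:1.
In Hill order: C8H8OS.

C8H8OS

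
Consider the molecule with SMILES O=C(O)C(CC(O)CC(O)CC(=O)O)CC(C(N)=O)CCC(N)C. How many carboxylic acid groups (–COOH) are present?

2

The carboxylic acid motif appears at heavy-atom positions 2, 12 in the SMILES.
Other groups present: 1 amide, 2 hydroxyl, 1 primary amine.
Carboxylic acid count: 2.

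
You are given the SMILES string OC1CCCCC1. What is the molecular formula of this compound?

Walk through each heavy atom and fill implicit hydrogens from standard valence (C 4, N 3, O 2, S 2, halogen 1):
  atom 1: O, bond orders sum to 1 (valence 2) → 1 H
  atom 2: C, bond orders sum to 3 (valence 4) → 1 H
  atom 3: C, bond orders sum to 2 (valence 4) → 2 H
  atom 4: C, bond orders sum to 2 (valence 4) → 2 H
  atom 5: C, bond orders sum to 2 (valence 4) → 2 H
  atom 6: C, bond orders sum to 2 (valence 4) → 2 H
  atom 7: C, bond orders sum to 2 (valence 4) → 2 H
Totals → C:6, H:12, O:1.
In Hill order: C6H12O.

C6H12O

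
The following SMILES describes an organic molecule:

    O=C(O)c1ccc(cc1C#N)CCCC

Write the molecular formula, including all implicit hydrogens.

C12H13NO2

Walk through each heavy atom and fill implicit hydrogens from standard valence (C 4, N 3, O 2, S 2, halogen 1); for lowercase aromatic atoms, an aromatic c carries 1 H when it has two neighbours and 0 H with three, and aromatic n carries 0 H:
  atom 1: O, bond orders sum to 2 (valence 2) → 0 H
  atom 2: C, bond orders sum to 4 (valence 4) → 0 H
  atom 3: O, bond orders sum to 1 (valence 2) → 1 H
  atom 4: aromatic c, 3 neighbours → 0 H
  atom 5: aromatic c, 2 neighbours → 1 H
  atom 6: aromatic c, 2 neighbours → 1 H
  atom 7: aromatic c, 3 neighbours → 0 H
  atom 8: aromatic c, 2 neighbours → 1 H
  atom 9: aromatic c, 3 neighbours → 0 H
  atom 10: C, bond orders sum to 4 (valence 4) → 0 H
  atom 11: N, bond orders sum to 3 (valence 3) → 0 H
  atom 12: C, bond orders sum to 2 (valence 4) → 2 H
  atom 13: C, bond orders sum to 2 (valence 4) → 2 H
  atom 14: C, bond orders sum to 2 (valence 4) → 2 H
  atom 15: C, bond orders sum to 1 (valence 4) → 3 H
Totals → C:12, H:13, N:1, O:2.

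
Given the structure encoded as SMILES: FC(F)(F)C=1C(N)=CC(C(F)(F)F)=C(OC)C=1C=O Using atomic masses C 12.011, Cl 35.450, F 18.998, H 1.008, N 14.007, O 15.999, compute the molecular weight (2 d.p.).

First, the molecular formula is C10H7F6NO2 (counting implicit H from valence).
  C: 10 × 12.011 = 120.110
  F: 6 × 18.998 = 113.988
  H: 7 × 1.008 = 7.056
  N: 1 × 14.007 = 14.007
  O: 2 × 15.999 = 31.998
Sum: 10×12.011 + 6×18.998 + 7×1.008 + 1×14.007 + 2×15.999 = 287.159 → 287.16 g/mol.

287.16 g/mol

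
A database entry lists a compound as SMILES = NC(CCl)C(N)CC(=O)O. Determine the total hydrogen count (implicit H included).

11

Walk through each heavy atom and fill implicit hydrogens from standard valence (C 4, N 3, O 2, S 2, halogen 1):
  atom 1: N, bond orders sum to 1 (valence 3) → 2 H
  atom 2: C, bond orders sum to 3 (valence 4) → 1 H
  atom 3: C, bond orders sum to 2 (valence 4) → 2 H
  atom 4: Cl (halogen, monovalent) → 0 H
  atom 5: C, bond orders sum to 3 (valence 4) → 1 H
  atom 6: N, bond orders sum to 1 (valence 3) → 2 H
  atom 7: C, bond orders sum to 2 (valence 4) → 2 H
  atom 8: C, bond orders sum to 4 (valence 4) → 0 H
  atom 9: O, bond orders sum to 2 (valence 2) → 0 H
  atom 10: O, bond orders sum to 1 (valence 2) → 1 H
Total hydrogens: 11.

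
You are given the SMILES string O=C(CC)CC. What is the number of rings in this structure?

In SMILES, each pair of matching ring-closure digits denotes one ring-closing bond; the number of such bonds equals the number of independent rings.
Ring-closure bonds here: 0.

0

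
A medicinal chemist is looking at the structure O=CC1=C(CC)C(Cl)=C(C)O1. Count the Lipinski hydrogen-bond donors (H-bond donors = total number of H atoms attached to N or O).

0

Donors: find every N or O and count the H atoms it carries.
  atom 1 (O): bond orders sum to 2 → 0 H
  atom 11 (O): bond orders sum to 2 → 0 H
Lipinski HBD = 0.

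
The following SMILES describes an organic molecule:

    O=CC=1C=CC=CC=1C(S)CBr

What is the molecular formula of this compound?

C9H9BrOS

Walk through each heavy atom and fill implicit hydrogens from standard valence (C 4, N 3, O 2, S 2, halogen 1):
  atom 1: O, bond orders sum to 2 (valence 2) → 0 H
  atom 2: C, bond orders sum to 3 (valence 4) → 1 H
  atom 3: C, bond orders sum to 4 (valence 4) → 0 H
  atom 4: C, bond orders sum to 3 (valence 4) → 1 H
  atom 5: C, bond orders sum to 3 (valence 4) → 1 H
  atom 6: C, bond orders sum to 3 (valence 4) → 1 H
  atom 7: C, bond orders sum to 3 (valence 4) → 1 H
  atom 8: C, bond orders sum to 4 (valence 4) → 0 H
  atom 9: C, bond orders sum to 3 (valence 4) → 1 H
  atom 10: S, bond orders sum to 1 (valence 2) → 1 H
  atom 11: C, bond orders sum to 2 (valence 4) → 2 H
  atom 12: Br (halogen, monovalent) → 0 H
Totals → C:9, H:9, Br:1, O:1, S:1.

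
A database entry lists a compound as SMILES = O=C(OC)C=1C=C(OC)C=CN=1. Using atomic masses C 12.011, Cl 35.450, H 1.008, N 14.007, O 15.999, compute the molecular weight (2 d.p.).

First, the molecular formula is C8H9NO3 (counting implicit H from valence).
  C: 8 × 12.011 = 96.088
  H: 9 × 1.008 = 9.072
  N: 1 × 14.007 = 14.007
  O: 3 × 15.999 = 47.997
Sum: 8×12.011 + 9×1.008 + 1×14.007 + 3×15.999 = 167.164 → 167.16 g/mol.

167.16 g/mol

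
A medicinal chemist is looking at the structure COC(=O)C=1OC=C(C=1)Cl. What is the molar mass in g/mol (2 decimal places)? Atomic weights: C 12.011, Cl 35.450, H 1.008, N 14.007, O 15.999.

160.55 g/mol

First, the molecular formula is C6H5ClO3 (counting implicit H from valence).
  C: 6 × 12.011 = 72.066
  Cl: 1 × 35.450 = 35.450
  H: 5 × 1.008 = 5.040
  O: 3 × 15.999 = 47.997
Sum: 6×12.011 + 1×35.450 + 5×1.008 + 3×15.999 = 160.553 → 160.55 g/mol.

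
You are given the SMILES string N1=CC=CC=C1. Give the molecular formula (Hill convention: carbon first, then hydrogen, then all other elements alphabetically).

Walk through each heavy atom and fill implicit hydrogens from standard valence (C 4, N 3, O 2, S 2, halogen 1):
  atom 1: N, bond orders sum to 3 (valence 3) → 0 H
  atom 2: C, bond orders sum to 3 (valence 4) → 1 H
  atom 3: C, bond orders sum to 3 (valence 4) → 1 H
  atom 4: C, bond orders sum to 3 (valence 4) → 1 H
  atom 5: C, bond orders sum to 3 (valence 4) → 1 H
  atom 6: C, bond orders sum to 3 (valence 4) → 1 H
Totals → C:5, H:5, N:1.

C5H5N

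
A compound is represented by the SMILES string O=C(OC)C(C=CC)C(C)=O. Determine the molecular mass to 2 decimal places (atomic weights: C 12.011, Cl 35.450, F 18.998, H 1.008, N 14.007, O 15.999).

156.18 g/mol

First, the molecular formula is C8H12O3 (counting implicit H from valence).
  C: 8 × 12.011 = 96.088
  H: 12 × 1.008 = 12.096
  O: 3 × 15.999 = 47.997
Sum: 8×12.011 + 12×1.008 + 3×15.999 = 156.181 → 156.18 g/mol.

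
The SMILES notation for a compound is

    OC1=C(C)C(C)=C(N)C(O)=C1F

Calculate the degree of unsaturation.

Molecular formula: C8H10FNO2.
DoU = (2C + 2 + N − H − X) / 2, where X is the halogen count and O/S are ignored.
    = (2·8 + 2 + 1 − 10 − 1) / 2 = 8 / 2 = 4.

4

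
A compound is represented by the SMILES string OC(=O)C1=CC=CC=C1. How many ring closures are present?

In SMILES, each pair of matching ring-closure digits denotes one ring-closing bond; the number of such bonds equals the number of independent rings.
Ring-closure bonds here: 1.

1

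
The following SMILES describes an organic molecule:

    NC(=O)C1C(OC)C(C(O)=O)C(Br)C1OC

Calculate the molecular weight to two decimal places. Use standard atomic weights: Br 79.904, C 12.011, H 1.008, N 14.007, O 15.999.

296.12 g/mol

First, the molecular formula is C9H14BrNO5 (counting implicit H from valence).
  Br: 1 × 79.904 = 79.904
  C: 9 × 12.011 = 108.099
  H: 14 × 1.008 = 14.112
  N: 1 × 14.007 = 14.007
  O: 5 × 15.999 = 79.995
Sum: 1×79.904 + 9×12.011 + 14×1.008 + 1×14.007 + 5×15.999 = 296.117 → 296.12 g/mol.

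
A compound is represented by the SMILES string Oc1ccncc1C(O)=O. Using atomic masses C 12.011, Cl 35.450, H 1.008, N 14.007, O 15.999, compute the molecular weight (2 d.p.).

139.11 g/mol

First, the molecular formula is C6H5NO3 (counting implicit H from valence).
  C: 6 × 12.011 = 72.066
  H: 5 × 1.008 = 5.040
  N: 1 × 14.007 = 14.007
  O: 3 × 15.999 = 47.997
Sum: 6×12.011 + 5×1.008 + 1×14.007 + 3×15.999 = 139.110 → 139.11 g/mol.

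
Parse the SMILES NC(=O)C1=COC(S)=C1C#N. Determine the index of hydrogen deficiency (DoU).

6

Molecular formula: C6H4N2O2S.
DoU = (2C + 2 + N − H − X) / 2, where X is the halogen count and O/S are ignored.
    = (2·6 + 2 + 2 − 4 − 0) / 2 = 12 / 2 = 6.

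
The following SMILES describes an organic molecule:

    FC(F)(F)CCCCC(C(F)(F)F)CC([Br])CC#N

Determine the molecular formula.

Walk through each heavy atom and fill implicit hydrogens from standard valence (C 4, N 3, O 2, S 2, halogen 1):
  atom 1: F (halogen, monovalent) → 0 H
  atom 2: C, bond orders sum to 4 (valence 4) → 0 H
  atom 3: F (halogen, monovalent) → 0 H
  atom 4: F (halogen, monovalent) → 0 H
  atom 5: C, bond orders sum to 2 (valence 4) → 2 H
  atom 6: C, bond orders sum to 2 (valence 4) → 2 H
  atom 7: C, bond orders sum to 2 (valence 4) → 2 H
  atom 8: C, bond orders sum to 2 (valence 4) → 2 H
  atom 9: C, bond orders sum to 3 (valence 4) → 1 H
  atom 10: C, bond orders sum to 4 (valence 4) → 0 H
  atom 11: F (halogen, monovalent) → 0 H
  atom 12: F (halogen, monovalent) → 0 H
  atom 13: F (halogen, monovalent) → 0 H
  atom 14: C, bond orders sum to 2 (valence 4) → 2 H
  atom 15: C, bond orders sum to 3 (valence 4) → 1 H
  atom 16: Br with explicit H count 0
  atom 17: C, bond orders sum to 2 (valence 4) → 2 H
  atom 18: C, bond orders sum to 4 (valence 4) → 0 H
  atom 19: N, bond orders sum to 3 (valence 3) → 0 H
Totals → C:11, H:14, Br:1, F:6, N:1.
In Hill order: C11H14BrF6N.

C11H14BrF6N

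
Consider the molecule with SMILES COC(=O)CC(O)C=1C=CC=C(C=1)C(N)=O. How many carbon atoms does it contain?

11

Count every carbon token in the SMILES (each C, including those in ring-closure positions and inside branches).
Carbon count: 11.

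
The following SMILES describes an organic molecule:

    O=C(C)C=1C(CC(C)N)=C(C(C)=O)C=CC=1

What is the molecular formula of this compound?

Walk through each heavy atom and fill implicit hydrogens from standard valence (C 4, N 3, O 2, S 2, halogen 1):
  atom 1: O, bond orders sum to 2 (valence 2) → 0 H
  atom 2: C, bond orders sum to 4 (valence 4) → 0 H
  atom 3: C, bond orders sum to 1 (valence 4) → 3 H
  atom 4: C, bond orders sum to 4 (valence 4) → 0 H
  atom 5: C, bond orders sum to 4 (valence 4) → 0 H
  atom 6: C, bond orders sum to 2 (valence 4) → 2 H
  atom 7: C, bond orders sum to 3 (valence 4) → 1 H
  atom 8: C, bond orders sum to 1 (valence 4) → 3 H
  atom 9: N, bond orders sum to 1 (valence 3) → 2 H
  atom 10: C, bond orders sum to 4 (valence 4) → 0 H
  atom 11: C, bond orders sum to 4 (valence 4) → 0 H
  atom 12: C, bond orders sum to 1 (valence 4) → 3 H
  atom 13: O, bond orders sum to 2 (valence 2) → 0 H
  atom 14: C, bond orders sum to 3 (valence 4) → 1 H
  atom 15: C, bond orders sum to 3 (valence 4) → 1 H
  atom 16: C, bond orders sum to 3 (valence 4) → 1 H
Totals → C:13, H:17, N:1, O:2.

C13H17NO2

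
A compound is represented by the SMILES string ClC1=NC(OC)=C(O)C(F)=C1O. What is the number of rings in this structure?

In SMILES, each pair of matching ring-closure digits denotes one ring-closing bond; the number of such bonds equals the number of independent rings.
Ring-closure bonds here: 1.

1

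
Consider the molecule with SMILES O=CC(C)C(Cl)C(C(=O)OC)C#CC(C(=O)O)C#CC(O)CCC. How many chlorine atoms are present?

Scan the SMILES for Cl atoms (remember two-letter symbols like Cl and Br are single atoms).
Chlorine count: 1.

1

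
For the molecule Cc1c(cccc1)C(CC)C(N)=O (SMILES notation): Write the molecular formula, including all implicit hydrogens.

Walk through each heavy atom and fill implicit hydrogens from standard valence (C 4, N 3, O 2, S 2, halogen 1); for lowercase aromatic atoms, an aromatic c carries 1 H when it has two neighbours and 0 H with three, and aromatic n carries 0 H:
  atom 1: C, bond orders sum to 1 (valence 4) → 3 H
  atom 2: aromatic c, 3 neighbours → 0 H
  atom 3: aromatic c, 3 neighbours → 0 H
  atom 4: aromatic c, 2 neighbours → 1 H
  atom 5: aromatic c, 2 neighbours → 1 H
  atom 6: aromatic c, 2 neighbours → 1 H
  atom 7: aromatic c, 2 neighbours → 1 H
  atom 8: C, bond orders sum to 3 (valence 4) → 1 H
  atom 9: C, bond orders sum to 2 (valence 4) → 2 H
  atom 10: C, bond orders sum to 1 (valence 4) → 3 H
  atom 11: C, bond orders sum to 4 (valence 4) → 0 H
  atom 12: N, bond orders sum to 1 (valence 3) → 2 H
  atom 13: O, bond orders sum to 2 (valence 2) → 0 H
Totals → C:11, H:15, N:1, O:1.

C11H15NO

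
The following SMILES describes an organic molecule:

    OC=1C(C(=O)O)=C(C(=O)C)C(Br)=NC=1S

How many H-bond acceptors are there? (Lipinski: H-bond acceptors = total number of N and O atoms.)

N atoms: 1; O atoms: 4.
Lipinski HBA = 1 + 4 = 5.

5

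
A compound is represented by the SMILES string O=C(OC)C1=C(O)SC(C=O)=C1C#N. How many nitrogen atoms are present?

Scan the SMILES for N atoms (remember two-letter symbols like Cl and Br are single atoms).
Nitrogen count: 1.

1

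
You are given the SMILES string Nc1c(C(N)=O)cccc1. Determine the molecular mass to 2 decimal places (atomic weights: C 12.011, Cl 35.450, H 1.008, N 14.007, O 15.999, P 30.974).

First, the molecular formula is C7H8N2O (counting implicit H from valence).
  C: 7 × 12.011 = 84.077
  H: 8 × 1.008 = 8.064
  N: 2 × 14.007 = 28.014
  O: 1 × 15.999 = 15.999
Sum: 7×12.011 + 8×1.008 + 2×14.007 + 1×15.999 = 136.154 → 136.15 g/mol.

136.15 g/mol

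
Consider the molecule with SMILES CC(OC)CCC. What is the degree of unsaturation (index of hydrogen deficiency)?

Degree of unsaturation = (number of rings) + (number of π bonds).
Ring closures in the SMILES: 0.
π bonds: none → 0 DoU from unsaturation.
Total DoU = 0 + 0 = 0.

0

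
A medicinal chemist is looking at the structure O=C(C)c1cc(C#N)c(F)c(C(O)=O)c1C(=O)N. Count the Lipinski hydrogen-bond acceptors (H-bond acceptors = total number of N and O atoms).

6

N atoms: 2; O atoms: 4.
Lipinski HBA = 2 + 4 = 6.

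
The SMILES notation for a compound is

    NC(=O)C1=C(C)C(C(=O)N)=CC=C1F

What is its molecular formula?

Walk through each heavy atom and fill implicit hydrogens from standard valence (C 4, N 3, O 2, S 2, halogen 1):
  atom 1: N, bond orders sum to 1 (valence 3) → 2 H
  atom 2: C, bond orders sum to 4 (valence 4) → 0 H
  atom 3: O, bond orders sum to 2 (valence 2) → 0 H
  atom 4: C, bond orders sum to 4 (valence 4) → 0 H
  atom 5: C, bond orders sum to 4 (valence 4) → 0 H
  atom 6: C, bond orders sum to 1 (valence 4) → 3 H
  atom 7: C, bond orders sum to 4 (valence 4) → 0 H
  atom 8: C, bond orders sum to 4 (valence 4) → 0 H
  atom 9: O, bond orders sum to 2 (valence 2) → 0 H
  atom 10: N, bond orders sum to 1 (valence 3) → 2 H
  atom 11: C, bond orders sum to 3 (valence 4) → 1 H
  atom 12: C, bond orders sum to 3 (valence 4) → 1 H
  atom 13: C, bond orders sum to 4 (valence 4) → 0 H
  atom 14: F (halogen, monovalent) → 0 H
Totals → C:9, H:9, F:1, N:2, O:2.

C9H9FN2O2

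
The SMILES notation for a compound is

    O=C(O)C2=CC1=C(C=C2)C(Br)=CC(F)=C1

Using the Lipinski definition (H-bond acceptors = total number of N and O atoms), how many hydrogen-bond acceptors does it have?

N atoms: 0; O atoms: 2.
Lipinski HBA = 0 + 2 = 2.

2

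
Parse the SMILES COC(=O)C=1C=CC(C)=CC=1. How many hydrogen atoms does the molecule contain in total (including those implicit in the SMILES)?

10

Walk through each heavy atom and fill implicit hydrogens from standard valence (C 4, N 3, O 2, S 2, halogen 1):
  atom 1: C, bond orders sum to 1 (valence 4) → 3 H
  atom 2: O, bond orders sum to 2 (valence 2) → 0 H
  atom 3: C, bond orders sum to 4 (valence 4) → 0 H
  atom 4: O, bond orders sum to 2 (valence 2) → 0 H
  atom 5: C, bond orders sum to 4 (valence 4) → 0 H
  atom 6: C, bond orders sum to 3 (valence 4) → 1 H
  atom 7: C, bond orders sum to 3 (valence 4) → 1 H
  atom 8: C, bond orders sum to 4 (valence 4) → 0 H
  atom 9: C, bond orders sum to 1 (valence 4) → 3 H
  atom 10: C, bond orders sum to 3 (valence 4) → 1 H
  atom 11: C, bond orders sum to 3 (valence 4) → 1 H
Total hydrogens: 10.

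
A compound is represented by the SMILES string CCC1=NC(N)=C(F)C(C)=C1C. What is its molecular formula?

Walk through each heavy atom and fill implicit hydrogens from standard valence (C 4, N 3, O 2, S 2, halogen 1):
  atom 1: C, bond orders sum to 1 (valence 4) → 3 H
  atom 2: C, bond orders sum to 2 (valence 4) → 2 H
  atom 3: C, bond orders sum to 4 (valence 4) → 0 H
  atom 4: N, bond orders sum to 3 (valence 3) → 0 H
  atom 5: C, bond orders sum to 4 (valence 4) → 0 H
  atom 6: N, bond orders sum to 1 (valence 3) → 2 H
  atom 7: C, bond orders sum to 4 (valence 4) → 0 H
  atom 8: F (halogen, monovalent) → 0 H
  atom 9: C, bond orders sum to 4 (valence 4) → 0 H
  atom 10: C, bond orders sum to 1 (valence 4) → 3 H
  atom 11: C, bond orders sum to 4 (valence 4) → 0 H
  atom 12: C, bond orders sum to 1 (valence 4) → 3 H
Totals → C:9, H:13, F:1, N:2.
In Hill order: C9H13FN2.

C9H13FN2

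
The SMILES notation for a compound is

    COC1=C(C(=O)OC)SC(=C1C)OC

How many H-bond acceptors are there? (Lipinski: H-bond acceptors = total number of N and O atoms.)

N atoms: 0; O atoms: 4.
Lipinski HBA = 0 + 4 = 4.

4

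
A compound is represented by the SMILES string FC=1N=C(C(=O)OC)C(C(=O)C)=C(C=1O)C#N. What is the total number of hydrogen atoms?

Walk through each heavy atom and fill implicit hydrogens from standard valence (C 4, N 3, O 2, S 2, halogen 1):
  atom 1: F (halogen, monovalent) → 0 H
  atom 2: C, bond orders sum to 4 (valence 4) → 0 H
  atom 3: N, bond orders sum to 3 (valence 3) → 0 H
  atom 4: C, bond orders sum to 4 (valence 4) → 0 H
  atom 5: C, bond orders sum to 4 (valence 4) → 0 H
  atom 6: O, bond orders sum to 2 (valence 2) → 0 H
  atom 7: O, bond orders sum to 2 (valence 2) → 0 H
  atom 8: C, bond orders sum to 1 (valence 4) → 3 H
  atom 9: C, bond orders sum to 4 (valence 4) → 0 H
  atom 10: C, bond orders sum to 4 (valence 4) → 0 H
  atom 11: O, bond orders sum to 2 (valence 2) → 0 H
  atom 12: C, bond orders sum to 1 (valence 4) → 3 H
  atom 13: C, bond orders sum to 4 (valence 4) → 0 H
  atom 14: C, bond orders sum to 4 (valence 4) → 0 H
  atom 15: O, bond orders sum to 1 (valence 2) → 1 H
  atom 16: C, bond orders sum to 4 (valence 4) → 0 H
  atom 17: N, bond orders sum to 3 (valence 3) → 0 H
Total hydrogens: 7.

7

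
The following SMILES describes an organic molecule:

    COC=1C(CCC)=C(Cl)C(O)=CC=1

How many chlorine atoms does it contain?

1

Scan the SMILES for Cl atoms (remember two-letter symbols like Cl and Br are single atoms).
Chlorine count: 1.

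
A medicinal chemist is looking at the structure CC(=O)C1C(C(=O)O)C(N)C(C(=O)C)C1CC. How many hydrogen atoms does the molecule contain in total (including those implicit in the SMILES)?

19

Walk through each heavy atom and fill implicit hydrogens from standard valence (C 4, N 3, O 2, S 2, halogen 1):
  atom 1: C, bond orders sum to 1 (valence 4) → 3 H
  atom 2: C, bond orders sum to 4 (valence 4) → 0 H
  atom 3: O, bond orders sum to 2 (valence 2) → 0 H
  atom 4: C, bond orders sum to 3 (valence 4) → 1 H
  atom 5: C, bond orders sum to 3 (valence 4) → 1 H
  atom 6: C, bond orders sum to 4 (valence 4) → 0 H
  atom 7: O, bond orders sum to 2 (valence 2) → 0 H
  atom 8: O, bond orders sum to 1 (valence 2) → 1 H
  atom 9: C, bond orders sum to 3 (valence 4) → 1 H
  atom 10: N, bond orders sum to 1 (valence 3) → 2 H
  atom 11: C, bond orders sum to 3 (valence 4) → 1 H
  atom 12: C, bond orders sum to 4 (valence 4) → 0 H
  atom 13: O, bond orders sum to 2 (valence 2) → 0 H
  atom 14: C, bond orders sum to 1 (valence 4) → 3 H
  atom 15: C, bond orders sum to 3 (valence 4) → 1 H
  atom 16: C, bond orders sum to 2 (valence 4) → 2 H
  atom 17: C, bond orders sum to 1 (valence 4) → 3 H
Total hydrogens: 19.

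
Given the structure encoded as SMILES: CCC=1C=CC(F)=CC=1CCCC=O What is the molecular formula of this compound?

C12H15FO

Walk through each heavy atom and fill implicit hydrogens from standard valence (C 4, N 3, O 2, S 2, halogen 1):
  atom 1: C, bond orders sum to 1 (valence 4) → 3 H
  atom 2: C, bond orders sum to 2 (valence 4) → 2 H
  atom 3: C, bond orders sum to 4 (valence 4) → 0 H
  atom 4: C, bond orders sum to 3 (valence 4) → 1 H
  atom 5: C, bond orders sum to 3 (valence 4) → 1 H
  atom 6: C, bond orders sum to 4 (valence 4) → 0 H
  atom 7: F (halogen, monovalent) → 0 H
  atom 8: C, bond orders sum to 3 (valence 4) → 1 H
  atom 9: C, bond orders sum to 4 (valence 4) → 0 H
  atom 10: C, bond orders sum to 2 (valence 4) → 2 H
  atom 11: C, bond orders sum to 2 (valence 4) → 2 H
  atom 12: C, bond orders sum to 2 (valence 4) → 2 H
  atom 13: C, bond orders sum to 3 (valence 4) → 1 H
  atom 14: O, bond orders sum to 2 (valence 2) → 0 H
Totals → C:12, H:15, F:1, O:1.
In Hill order: C12H15FO.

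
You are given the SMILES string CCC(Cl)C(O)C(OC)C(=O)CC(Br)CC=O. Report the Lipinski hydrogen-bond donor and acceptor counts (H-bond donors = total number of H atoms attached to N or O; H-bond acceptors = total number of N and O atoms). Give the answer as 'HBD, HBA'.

1, 4

Donors: find every N or O and count the H atoms it carries.
  atom 6 (O): bond orders sum to 1 → 1 H
  atom 8 (O): bond orders sum to 2 → 0 H
  atom 11 (O): bond orders sum to 2 → 0 H
  atom 17 (O): bond orders sum to 2 → 0 H
Lipinski HBD = 1.
Acceptors: N atoms = 0, O atoms = 4 → HBA = 4.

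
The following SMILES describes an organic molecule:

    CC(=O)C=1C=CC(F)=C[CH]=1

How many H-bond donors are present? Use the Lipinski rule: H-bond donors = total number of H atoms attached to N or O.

0

Donors: find every N or O and count the H atoms it carries.
  atom 3 (O): bond orders sum to 2 → 0 H
Lipinski HBD = 0.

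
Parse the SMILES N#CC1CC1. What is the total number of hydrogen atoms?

5

Walk through each heavy atom and fill implicit hydrogens from standard valence (C 4, N 3, O 2, S 2, halogen 1):
  atom 1: N, bond orders sum to 3 (valence 3) → 0 H
  atom 2: C, bond orders sum to 4 (valence 4) → 0 H
  atom 3: C, bond orders sum to 3 (valence 4) → 1 H
  atom 4: C, bond orders sum to 2 (valence 4) → 2 H
  atom 5: C, bond orders sum to 2 (valence 4) → 2 H
Total hydrogens: 5.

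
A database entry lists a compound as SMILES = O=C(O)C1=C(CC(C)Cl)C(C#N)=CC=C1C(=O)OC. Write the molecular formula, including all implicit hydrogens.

Walk through each heavy atom and fill implicit hydrogens from standard valence (C 4, N 3, O 2, S 2, halogen 1):
  atom 1: O, bond orders sum to 2 (valence 2) → 0 H
  atom 2: C, bond orders sum to 4 (valence 4) → 0 H
  atom 3: O, bond orders sum to 1 (valence 2) → 1 H
  atom 4: C, bond orders sum to 4 (valence 4) → 0 H
  atom 5: C, bond orders sum to 4 (valence 4) → 0 H
  atom 6: C, bond orders sum to 2 (valence 4) → 2 H
  atom 7: C, bond orders sum to 3 (valence 4) → 1 H
  atom 8: C, bond orders sum to 1 (valence 4) → 3 H
  atom 9: Cl (halogen, monovalent) → 0 H
  atom 10: C, bond orders sum to 4 (valence 4) → 0 H
  atom 11: C, bond orders sum to 4 (valence 4) → 0 H
  atom 12: N, bond orders sum to 3 (valence 3) → 0 H
  atom 13: C, bond orders sum to 3 (valence 4) → 1 H
  atom 14: C, bond orders sum to 3 (valence 4) → 1 H
  atom 15: C, bond orders sum to 4 (valence 4) → 0 H
  atom 16: C, bond orders sum to 4 (valence 4) → 0 H
  atom 17: O, bond orders sum to 2 (valence 2) → 0 H
  atom 18: O, bond orders sum to 2 (valence 2) → 0 H
  atom 19: C, bond orders sum to 1 (valence 4) → 3 H
Totals → C:13, H:12, Cl:1, N:1, O:4.
In Hill order: C13H12ClNO4.

C13H12ClNO4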